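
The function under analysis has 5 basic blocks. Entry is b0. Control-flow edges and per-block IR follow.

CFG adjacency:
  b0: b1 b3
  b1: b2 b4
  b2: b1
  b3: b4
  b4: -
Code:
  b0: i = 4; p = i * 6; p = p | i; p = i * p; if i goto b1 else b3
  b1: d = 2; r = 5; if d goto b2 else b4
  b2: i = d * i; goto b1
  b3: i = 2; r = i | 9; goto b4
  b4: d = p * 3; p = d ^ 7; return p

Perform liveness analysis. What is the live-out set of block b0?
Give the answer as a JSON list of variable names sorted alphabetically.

Answer: ["i", "p"]

Working:
Per-block:
  b0: {i,p} / ∅
  b1: {d,r} / ∅
  b2: {i} / {d,i}
  b3: {i,r} / ∅
  b4: {d,p} / {p}

Backward fixpoint:
  b0: in=∅ out={i,p}
  b1: in={i,p} out={d,i,p}
  b2: in={d,i,p} out={i,p}
  b3: in={p} out={p}
  b4: in={p} out=∅

live-out(b0) = ["i", "p"]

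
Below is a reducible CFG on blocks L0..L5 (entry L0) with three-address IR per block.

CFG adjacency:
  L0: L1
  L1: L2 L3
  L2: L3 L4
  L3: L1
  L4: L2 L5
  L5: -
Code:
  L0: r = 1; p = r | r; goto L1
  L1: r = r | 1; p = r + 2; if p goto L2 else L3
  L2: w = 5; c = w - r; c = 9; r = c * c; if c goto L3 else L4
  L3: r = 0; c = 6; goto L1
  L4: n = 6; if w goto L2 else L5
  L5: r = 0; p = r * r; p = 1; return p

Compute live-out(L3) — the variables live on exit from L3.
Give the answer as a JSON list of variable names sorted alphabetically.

Answer: ["r"]

Analysis:
Per-block:
  L0: {p,r} / ∅
  L1: {p,r} / {r}
  L2: {c,r,w} / {r}
  L3: {c,r} / ∅
  L4: {n} / {w}
  L5: {p,r} / ∅

Backward fixpoint:
  L0 li=∅ lo={r}
  L1 li={r} lo={r}
  L2 li={r} lo={r,w}
  L3 li=∅ lo={r}
  L4 li={r,w} lo={r}
  L5 li=∅ lo=∅

live-out(L3) = ["r"]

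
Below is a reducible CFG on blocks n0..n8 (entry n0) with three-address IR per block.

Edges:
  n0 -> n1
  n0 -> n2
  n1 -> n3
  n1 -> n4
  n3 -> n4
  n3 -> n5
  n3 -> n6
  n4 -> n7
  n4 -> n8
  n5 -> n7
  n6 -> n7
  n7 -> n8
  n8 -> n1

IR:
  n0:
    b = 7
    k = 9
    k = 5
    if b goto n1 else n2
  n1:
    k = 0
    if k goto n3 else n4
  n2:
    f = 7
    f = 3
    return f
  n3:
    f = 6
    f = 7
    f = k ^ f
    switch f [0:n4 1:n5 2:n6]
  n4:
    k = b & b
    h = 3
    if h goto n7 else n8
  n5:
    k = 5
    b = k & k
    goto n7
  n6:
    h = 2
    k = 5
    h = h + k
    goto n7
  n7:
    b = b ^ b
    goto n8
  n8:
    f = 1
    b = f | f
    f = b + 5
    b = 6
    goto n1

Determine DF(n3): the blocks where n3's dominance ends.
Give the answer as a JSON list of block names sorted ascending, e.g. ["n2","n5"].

Answer: ["n4", "n7"]

Derivation:
idom tree: n1←n0 n2←n0 n3←n1 n4←n1 n5←n3 n6←n3 n7←n1 n8←n1
Dom∩ at merges:
  n1: preds {n0,n8}: {n0} ∩ {n0,n1,n8} = {n0}; idom=n0
  n4: preds {n1,n3}: {n0,n1} ∩ {n0,n1,n3} = {n0,n1}; idom=n1
  n7: preds {n4,n5,n6}: {n0,n1,n4} ∩ {n0,n1,n3,n5} ∩ {n0,n1,n3,n6} = {n0,n1}; idom=n1
  n8: preds {n4,n7}: {n0,n1,n4} ∩ {n0,n1,n7} = {n0,n1}; idom=n1

DF walk-up:
  n1←n0: walk · to n0
  n1←n8: walk n8→n1 to n0
  n4←n1: walk · to n1
  n4←n3: walk n3 to n1
  n7←n4: walk n4 to n1
  n7←n5: walk n5→n3 to n1
  n7←n6: walk n6→n3 to n1
  n8←n4: walk n4 to n1
  n8←n7: walk n7 to n1
  n0: DF=∅
  n1: DF={n1}
  n2: DF=∅
  n3: DF={n4,n7}
  n4: DF={n7,n8}
  n5: DF={n7}
  n6: DF={n7}
  n7: DF={n8}
  n8: DF={n1}

DF(n3) = ["n4", "n7"]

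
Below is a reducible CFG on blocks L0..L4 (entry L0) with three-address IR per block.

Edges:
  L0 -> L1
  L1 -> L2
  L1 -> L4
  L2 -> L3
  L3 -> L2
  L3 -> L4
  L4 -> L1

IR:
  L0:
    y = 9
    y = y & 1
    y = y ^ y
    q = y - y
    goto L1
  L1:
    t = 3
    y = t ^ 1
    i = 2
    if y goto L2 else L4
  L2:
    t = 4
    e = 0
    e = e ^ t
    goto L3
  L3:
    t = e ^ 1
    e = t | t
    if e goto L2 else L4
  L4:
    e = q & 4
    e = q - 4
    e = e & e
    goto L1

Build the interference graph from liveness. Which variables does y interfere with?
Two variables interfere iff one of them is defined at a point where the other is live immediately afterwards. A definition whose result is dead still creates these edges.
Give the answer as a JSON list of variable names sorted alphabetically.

Answer: ["i", "q"]

Derivation:
Block summaries:
  L0: def={q,y} ue=∅
  L1: def={i,t,y} ue=∅
  L2: def={e,t} ue=∅
  L3: def={e,t} ue={e}
  L4: def={e} ue={q}

Backward fixpoint:
  L0: in=∅ out={q}
  L1: in={q} out={q}
  L2: in={q} out={e,q}
  L3: in={e,q} out={q}
  L4: in={q} out={q}

Conflict graph:
  e — {q,t}
  i — {q,y}
  q — {e,i,t,y}
  t — {e,q}
  y — {i,q}

N(y) = ["i", "q"]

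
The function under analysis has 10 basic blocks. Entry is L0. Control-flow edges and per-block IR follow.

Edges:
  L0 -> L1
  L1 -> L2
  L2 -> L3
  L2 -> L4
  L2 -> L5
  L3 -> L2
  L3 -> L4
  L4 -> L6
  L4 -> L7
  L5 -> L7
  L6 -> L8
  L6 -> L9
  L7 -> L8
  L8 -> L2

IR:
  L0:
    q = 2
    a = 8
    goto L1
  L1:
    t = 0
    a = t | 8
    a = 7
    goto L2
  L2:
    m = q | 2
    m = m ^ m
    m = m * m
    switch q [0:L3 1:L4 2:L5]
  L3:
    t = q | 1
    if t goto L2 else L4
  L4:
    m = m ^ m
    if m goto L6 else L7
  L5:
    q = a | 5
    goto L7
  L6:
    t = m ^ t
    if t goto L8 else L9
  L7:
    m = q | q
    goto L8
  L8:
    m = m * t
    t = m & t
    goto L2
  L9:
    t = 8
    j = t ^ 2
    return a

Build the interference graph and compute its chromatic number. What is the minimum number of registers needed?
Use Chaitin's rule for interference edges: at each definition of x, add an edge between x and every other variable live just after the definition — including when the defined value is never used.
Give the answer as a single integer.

Per-block:
  L0: {a,q} / ∅
  L1: {a,t} / ∅
  L2: {m} / {q}
  L3: {t} / {q}
  L4: {m} / {m}
  L5: {q} / {a}
  L6: {t} / {m,t}
  L7: {m} / {q}
  L8: {m,t} / {m,t}
  L9: {j,t} / {a}

Liveness:
  L0: in=∅ out={q}
  L1: in={q} out={a,q,t}
  L2: in={a,q,t} out={a,m,q,t}
  L3: in={a,m,q} out={a,m,q,t}
  L4: in={a,m,q,t} out={a,m,q,t}
  L5: in={a,t} out={a,q,t}
  L6: in={a,m,q,t} out={a,m,q,t}
  L7: in={a,q,t} out={a,m,q,t}
  L8: in={a,m,q,t} out={a,q,t}
  L9: in={a} out=∅

Conflict graph:
  a↔{j,m,q,t}
  j↔{a}
  m↔{a,q,t}
  q↔{a,m,t}
  t↔{a,m,q}

Colouring:
  lower bound: {a,m,q,t} mutually conflict ⇒ χ ≥ 4
  assign a→R0 j→R1 m→R1 q→R2 t→R3 — no edge inside a register ⇒ χ ≤ 4
  χ = 4

Answer: 4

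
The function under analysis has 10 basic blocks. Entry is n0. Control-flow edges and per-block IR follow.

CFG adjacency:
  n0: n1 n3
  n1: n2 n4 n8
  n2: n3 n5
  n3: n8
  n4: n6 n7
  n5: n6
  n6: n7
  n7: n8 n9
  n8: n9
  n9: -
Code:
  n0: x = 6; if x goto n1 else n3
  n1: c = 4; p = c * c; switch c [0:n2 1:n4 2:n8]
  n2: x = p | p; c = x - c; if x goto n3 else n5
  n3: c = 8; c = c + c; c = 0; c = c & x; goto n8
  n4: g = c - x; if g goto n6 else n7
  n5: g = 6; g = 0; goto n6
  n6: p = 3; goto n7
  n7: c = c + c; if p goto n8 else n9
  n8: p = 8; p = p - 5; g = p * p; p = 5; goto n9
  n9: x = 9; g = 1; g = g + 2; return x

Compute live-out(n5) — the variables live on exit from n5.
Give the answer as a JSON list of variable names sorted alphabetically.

Answer: ["c"]

Analysis:
def/use:
  n0 def {x} use ∅
  n1 def {c,p} use ∅
  n2 def {c,x} use {c,p}
  n3 def {c} use {x}
  n4 def {g} use {c,x}
  n5 def {g} use ∅
  n6 def {p} use ∅
  n7 def {c} use {c,p}
  n8 def {g,p} use ∅
  n9 def {g,x} use ∅

Liveness:
  live n0: ∅→{x}
  live n1: {x}→{c,p,x}
  live n2: {c,p}→{c,x}
  live n3: {x}→∅
  live n4: {c,p,x}→{c,p}
  live n5: {c}→{c}
  live n6: {c}→{c,p}
  live n7: {c,p}→∅
  live n8: ∅→∅
  live n9: ∅→∅

live-out(n5) = ["c"]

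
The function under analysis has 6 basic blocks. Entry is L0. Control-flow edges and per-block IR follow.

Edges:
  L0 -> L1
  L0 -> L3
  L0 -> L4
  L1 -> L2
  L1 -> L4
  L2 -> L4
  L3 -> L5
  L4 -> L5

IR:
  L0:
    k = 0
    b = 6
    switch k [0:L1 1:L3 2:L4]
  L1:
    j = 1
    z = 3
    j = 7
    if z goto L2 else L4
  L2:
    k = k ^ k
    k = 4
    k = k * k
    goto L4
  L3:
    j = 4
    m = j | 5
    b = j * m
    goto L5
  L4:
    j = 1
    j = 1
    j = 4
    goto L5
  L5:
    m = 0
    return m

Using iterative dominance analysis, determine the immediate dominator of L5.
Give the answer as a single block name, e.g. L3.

idom tree: L1←L0 L2←L1 L3←L0 L4←L0 L5←L0
Dom∩ at merges:
  L4: preds {L0,L1,L2}: {L0} ∩ {L0,L1} ∩ {L0,L1,L2} = {L0}; idom=L0
  L5: preds {L3,L4}: {L0,L3} ∩ {L0,L4} = {L0}; idom=L0

idom(L5) = L0

Answer: L0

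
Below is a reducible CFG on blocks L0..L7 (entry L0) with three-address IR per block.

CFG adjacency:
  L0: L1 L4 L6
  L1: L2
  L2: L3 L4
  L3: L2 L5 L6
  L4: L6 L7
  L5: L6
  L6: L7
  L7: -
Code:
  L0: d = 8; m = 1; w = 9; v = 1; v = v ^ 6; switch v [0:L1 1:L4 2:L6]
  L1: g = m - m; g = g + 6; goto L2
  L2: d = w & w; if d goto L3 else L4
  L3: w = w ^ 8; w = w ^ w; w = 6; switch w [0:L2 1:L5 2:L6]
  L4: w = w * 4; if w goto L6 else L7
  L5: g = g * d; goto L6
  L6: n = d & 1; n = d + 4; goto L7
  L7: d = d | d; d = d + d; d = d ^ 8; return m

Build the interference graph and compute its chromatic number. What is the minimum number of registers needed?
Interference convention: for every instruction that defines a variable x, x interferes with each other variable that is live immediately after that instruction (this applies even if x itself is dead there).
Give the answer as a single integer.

Answer: 4

Derivation:
Block summaries:
  L0 def {d,m,v,w} use ∅
  L1 def {g} use {m}
  L2 def {d} use {w}
  L3 def {w} use {w}
  L4 def {w} use {w}
  L5 def {g} use {d,g}
  L6 def {n} use {d}
  L7 def {d} use {d,m}

Backward fixpoint:
  L0 li=∅ lo={d,m,w}
  L1 li={m,w} lo={g,m,w}
  L2 li={g,m,w} lo={d,g,m,w}
  L3 li={d,g,m,w} lo={d,g,m,w}
  L4 li={d,m,w} lo={d,m}
  L5 li={d,g,m} lo={d,m}
  L6 li={d,m} lo={d,m}
  L7 li={d,m} lo=∅

Interference:
  d — {g,m,n,v,w}
  g — {d,m,w}
  m — {d,g,n,v,w}
  n — {d,m}
  v — {d,m,w}
  w — {d,g,m,v}

Registers:
  clique {d,g,m,w} ⇒ need ≥ 4
  assign d→r0 g→r3 m→r1 n→r2 v→r3 w→r2 — no edge inside a register ⇒ χ ≤ 4
  χ = 4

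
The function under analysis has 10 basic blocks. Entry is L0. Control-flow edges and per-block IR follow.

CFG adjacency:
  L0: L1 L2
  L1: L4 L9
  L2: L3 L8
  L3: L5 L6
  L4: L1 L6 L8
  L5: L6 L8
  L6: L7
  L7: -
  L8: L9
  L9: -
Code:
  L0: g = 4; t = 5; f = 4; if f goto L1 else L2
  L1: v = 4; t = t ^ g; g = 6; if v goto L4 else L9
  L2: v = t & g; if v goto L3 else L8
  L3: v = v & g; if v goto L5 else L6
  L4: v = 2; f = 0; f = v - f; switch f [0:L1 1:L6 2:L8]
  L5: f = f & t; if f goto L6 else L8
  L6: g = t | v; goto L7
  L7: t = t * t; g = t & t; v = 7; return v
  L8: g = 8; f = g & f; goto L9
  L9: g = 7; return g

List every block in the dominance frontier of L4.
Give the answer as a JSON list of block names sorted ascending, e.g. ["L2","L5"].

Answer: ["L1", "L6", "L8"]

Analysis:
idom tree: L1←L0 L2←L0 L3←L2 L4←L1 L5←L3 L6←L0 L7←L6 L8←L0 L9←L0
Join-block Dom:
  L1: preds {L0,L4}: {L0} ∩ {L0,L1,L4} = {L0}; idom=L0
  L6: preds {L3,L4,L5}: {L0,L2,L3} ∩ {L0,L1,L4} ∩ {L0,L2,L3,L5} = {L0}; idom=L0
  L8: preds {L2,L4,L5}: {L0,L2} ∩ {L0,L1,L4} ∩ {L0,L2,L3,L5} = {L0}; idom=L0
  L9: preds {L1,L8}: {L0,L1} ∩ {L0,L8} = {L0}; idom=L0

DF walk-up:
  L1←L0: walk · to L0
  L1←L4: walk L4→L1 to L0
  L6←L3: walk L3→L2 to L0
  L6←L4: walk L4→L1 to L0
  L6←L5: walk L5→L3→L2 to L0
  L8←L2: walk L2 to L0
  L8←L4: walk L4→L1 to L0
  L8←L5: walk L5→L3→L2 to L0
  L9←L1: walk L1 to L0
  L9←L8: walk L8 to L0
  DF(L0)=∅
  DF(L1)={L1,L6,L8,L9}
  DF(L2)={L6,L8}
  DF(L3)={L6,L8}
  DF(L4)={L1,L6,L8}
  DF(L5)={L6,L8}
  DF(L6)=∅
  DF(L7)=∅
  DF(L8)={L9}
  DF(L9)=∅

DF(L4) = ["L1", "L6", "L8"]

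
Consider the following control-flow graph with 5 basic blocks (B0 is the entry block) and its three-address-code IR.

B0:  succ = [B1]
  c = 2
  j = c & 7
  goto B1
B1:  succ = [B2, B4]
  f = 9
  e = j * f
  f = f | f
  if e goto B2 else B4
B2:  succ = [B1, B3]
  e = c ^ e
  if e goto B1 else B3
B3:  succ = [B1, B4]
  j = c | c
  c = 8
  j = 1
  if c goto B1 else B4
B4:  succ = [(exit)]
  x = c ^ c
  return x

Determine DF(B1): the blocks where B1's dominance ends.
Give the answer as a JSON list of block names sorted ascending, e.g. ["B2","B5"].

idom tree: B1←B0 B2←B1 B3←B2 B4←B1
Join-block Dom:
  B1: preds {B0,B2,B3}: {B0} ∩ {B0,B1,B2} ∩ {B0,B1,B2,B3} = {B0}; idom=B0
  B4: preds {B1,B3}: {B0,B1} ∩ {B0,B1,B2,B3} = {B0,B1}; idom=B1

DF derivation:
  join B1 pred B0: · stop@B0
  join B1 pred B2: B2→B1 stop@B0
  join B1 pred B3: B3→B2→B1 stop@B0
  join B4 pred B1: · stop@B1
  join B4 pred B3: B3→B2 stop@B1
  DF(B0)=∅
  DF(B1)={B1}
  DF(B2)={B1,B4}
  DF(B3)={B1,B4}
  DF(B4)=∅

DF(B1) = ["B1"]

Answer: ["B1"]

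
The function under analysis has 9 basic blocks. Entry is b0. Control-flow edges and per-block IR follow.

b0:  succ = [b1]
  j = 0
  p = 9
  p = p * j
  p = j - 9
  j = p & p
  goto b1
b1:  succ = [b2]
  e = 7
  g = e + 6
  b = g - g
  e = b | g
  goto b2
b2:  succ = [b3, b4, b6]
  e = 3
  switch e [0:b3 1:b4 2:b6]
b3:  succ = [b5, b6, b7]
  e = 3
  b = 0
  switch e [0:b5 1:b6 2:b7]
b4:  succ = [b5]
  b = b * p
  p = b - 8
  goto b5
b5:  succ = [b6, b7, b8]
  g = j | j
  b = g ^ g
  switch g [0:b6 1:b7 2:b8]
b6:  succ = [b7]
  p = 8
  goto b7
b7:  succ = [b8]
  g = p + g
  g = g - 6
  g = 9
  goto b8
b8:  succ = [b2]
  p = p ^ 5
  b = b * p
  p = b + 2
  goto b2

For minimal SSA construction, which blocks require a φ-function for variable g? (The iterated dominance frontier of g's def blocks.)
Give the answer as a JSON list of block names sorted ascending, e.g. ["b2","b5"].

Answer: ["b2", "b6", "b7", "b8"]

Working:
idom tree: b1←b0 b2←b1 b3←b2 b4←b2 b5←b2 b6←b2 b7←b2 b8←b2
Dom∩ at merges:
  b2: preds {b1,b8}: {b0,b1} ∩ {b0,b1,b2,b8} = {b0,b1}; idom=b1
  b5: preds {b3,b4}: {b0,b1,b2,b3} ∩ {b0,b1,b2,b4} = {b0,b1,b2}; idom=b2
  b6: preds {b2,b3,b5}: {b0,b1,b2} ∩ {b0,b1,b2,b3} ∩ {b0,b1,b2,b5} = {b0,b1,b2}; idom=b2
  b7: preds {b3,b5,b6}: {b0,b1,b2,b3} ∩ {b0,b1,b2,b5} ∩ {b0,b1,b2,b6} = {b0,b1,b2}; idom=b2
  b8: preds {b5,b7}: {b0,b1,b2,b5} ∩ {b0,b1,b2,b7} = {b0,b1,b2}; idom=b2

DF walk-up:
  b2←b1: walk · to b1
  b2←b8: walk b8→b2 to b1
  b5←b3: walk b3 to b2
  b5←b4: walk b4 to b2
  b6←b2: walk · to b2
  b6←b3: walk b3 to b2
  b6←b5: walk b5 to b2
  b7←b3: walk b3 to b2
  b7←b5: walk b5 to b2
  b7←b6: walk b6 to b2
  b8←b5: walk b5 to b2
  b8←b7: walk b7 to b2
  b0: DF=∅
  b1: DF=∅
  b2: DF={b2}
  b3: DF={b5,b6,b7}
  b4: DF={b5}
  b5: DF={b6,b7,b8}
  b6: DF={b7}
  b7: DF={b8}
  b8: DF={b2}

φ for g: defs {b1,b5,b7}
  DF⁺ = {b2,b6,b7,b8}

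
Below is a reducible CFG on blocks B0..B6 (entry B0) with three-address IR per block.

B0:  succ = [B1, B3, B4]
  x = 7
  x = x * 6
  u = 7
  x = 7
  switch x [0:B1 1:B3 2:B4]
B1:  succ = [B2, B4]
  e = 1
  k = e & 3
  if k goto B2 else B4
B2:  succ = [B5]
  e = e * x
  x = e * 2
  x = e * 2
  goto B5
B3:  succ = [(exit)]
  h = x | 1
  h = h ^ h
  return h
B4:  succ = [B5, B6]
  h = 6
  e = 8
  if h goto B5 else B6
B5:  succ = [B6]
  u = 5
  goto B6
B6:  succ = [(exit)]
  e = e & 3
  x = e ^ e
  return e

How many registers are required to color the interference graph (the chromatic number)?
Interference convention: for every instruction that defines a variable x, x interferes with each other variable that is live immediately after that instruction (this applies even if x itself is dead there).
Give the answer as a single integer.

Answer: 3

Working:
def/use:
  B0: def={u,x} ue=∅
  B1: def={e,k} ue=∅
  B2: def={e,x} ue={e,x}
  B3: def={h} ue={x}
  B4: def={e,h} ue=∅
  B5: def={u} ue=∅
  B6: def={e,x} ue={e}

Liveness:
  B0: in=∅ out={x}
  B1: in={x} out={e,x}
  B2: in={e,x} out={e}
  B3: in={x} out=∅
  B4: in=∅ out={e}
  B5: in={e} out={e}
  B6: in={e} out=∅

Interference:
  e — {h,k,u,x}
  h — {e}
  k — {e,x}
  u — {e}
  x — {e,k}

Registers:
  {e,k,x} pairwise interfere (3-clique) ⇒ χ ≥ 3
  3-colouring: r0={e}  r1={h,k,u}  r2={x}
  χ = 3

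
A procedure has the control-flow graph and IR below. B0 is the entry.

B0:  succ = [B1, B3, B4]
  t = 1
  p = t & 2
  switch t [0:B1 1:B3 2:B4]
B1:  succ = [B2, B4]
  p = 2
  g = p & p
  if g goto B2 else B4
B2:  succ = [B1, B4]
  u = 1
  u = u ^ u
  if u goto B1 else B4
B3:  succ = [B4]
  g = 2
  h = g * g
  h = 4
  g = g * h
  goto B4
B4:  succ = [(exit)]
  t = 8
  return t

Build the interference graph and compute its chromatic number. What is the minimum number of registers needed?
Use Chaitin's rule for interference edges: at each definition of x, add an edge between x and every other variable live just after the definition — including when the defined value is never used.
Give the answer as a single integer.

Answer: 2

Analysis:
Per-block:
  B0 def {p,t} use ∅
  B1 def {g,p} use ∅
  B2 def {u} use ∅
  B3 def {g,h} use ∅
  B4 def {t} use ∅

Backward fixpoint:
  live B0: ∅→∅
  live B1: ∅→∅
  live B2: ∅→∅
  live B3: ∅→∅
  live B4: ∅→∅

Conflict graph:
  g: {h}
  h: {g}
  p: {t}
  t: {p}
  u: ∅

Chromatic number:
  lower bound: {g,h} mutually conflict ⇒ χ ≥ 2
  2-colouring: r0={g,p,u}  r1={h,t}
  χ = 2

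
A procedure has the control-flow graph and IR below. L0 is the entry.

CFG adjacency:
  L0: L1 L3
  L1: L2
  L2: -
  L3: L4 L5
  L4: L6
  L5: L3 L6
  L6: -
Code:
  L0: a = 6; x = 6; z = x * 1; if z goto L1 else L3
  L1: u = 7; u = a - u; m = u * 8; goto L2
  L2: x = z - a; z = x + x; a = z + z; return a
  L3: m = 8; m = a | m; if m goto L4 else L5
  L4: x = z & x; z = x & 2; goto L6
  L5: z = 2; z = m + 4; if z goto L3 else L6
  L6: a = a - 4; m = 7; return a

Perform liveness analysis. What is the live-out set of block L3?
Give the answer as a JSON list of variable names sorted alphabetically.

Answer: ["a", "m", "x", "z"]

Analysis:
def/use:
  L0: def={a,x,z} ue=∅
  L1: def={m,u} ue={a}
  L2: def={a,x,z} ue={a,z}
  L3: def={m} ue={a}
  L4: def={x,z} ue={x,z}
  L5: def={z} ue={m}
  L6: def={a,m} ue={a}

Live sets:
  live L0: ∅→{a,x,z}
  live L1: {a,z}→{a,z}
  live L2: {a,z}→∅
  live L3: {a,x,z}→{a,m,x,z}
  live L4: {a,x,z}→{a}
  live L5: {a,m,x}→{a,x,z}
  live L6: {a}→∅

live-out(L3) = ["a", "m", "x", "z"]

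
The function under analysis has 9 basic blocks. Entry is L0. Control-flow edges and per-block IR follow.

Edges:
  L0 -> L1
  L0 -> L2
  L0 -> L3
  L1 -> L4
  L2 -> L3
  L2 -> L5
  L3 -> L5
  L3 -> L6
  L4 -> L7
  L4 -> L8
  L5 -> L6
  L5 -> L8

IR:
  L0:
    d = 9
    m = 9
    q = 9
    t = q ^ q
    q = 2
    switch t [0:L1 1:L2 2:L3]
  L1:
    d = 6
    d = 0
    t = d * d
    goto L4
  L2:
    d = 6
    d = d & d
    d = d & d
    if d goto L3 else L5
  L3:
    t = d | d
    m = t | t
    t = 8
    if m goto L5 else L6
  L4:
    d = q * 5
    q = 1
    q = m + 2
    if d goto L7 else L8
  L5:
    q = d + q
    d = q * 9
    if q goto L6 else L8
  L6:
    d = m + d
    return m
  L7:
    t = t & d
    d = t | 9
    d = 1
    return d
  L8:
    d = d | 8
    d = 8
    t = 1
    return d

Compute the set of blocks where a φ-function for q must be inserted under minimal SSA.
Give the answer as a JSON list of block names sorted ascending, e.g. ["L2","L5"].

Answer: ["L6", "L8"]

Working:
idom tree: L1←L0 L2←L0 L3←L0 L4←L1 L5←L0 L6←L0 L7←L4 L8←L0
Join-block Dom:
  L3: preds {L0,L2}: {L0} ∩ {L0,L2} = {L0}; idom=L0
  L5: preds {L2,L3}: {L0,L2} ∩ {L0,L3} = {L0}; idom=L0
  L6: preds {L3,L5}: {L0,L3} ∩ {L0,L5} = {L0}; idom=L0
  L8: preds {L4,L5}: {L0,L1,L4} ∩ {L0,L5} = {L0}; idom=L0

DF derivation:
  L3←L0: walk · to L0
  L3←L2: walk L2 to L0
  L5←L2: walk L2 to L0
  L5←L3: walk L3 to L0
  L6←L3: walk L3 to L0
  L6←L5: walk L5 to L0
  L8←L4: walk L4→L1 to L0
  L8←L5: walk L5 to L0
  L0 → ∅
  L1 → {L8}
  L2 → {L3,L5}
  L3 → {L5,L6}
  L4 → {L8}
  L5 → {L6,L8}
  L6 → ∅
  L7 → ∅
  L8 → ∅

φ for q: defs {L0,L4,L5}
  DF⁺ = {L6,L8}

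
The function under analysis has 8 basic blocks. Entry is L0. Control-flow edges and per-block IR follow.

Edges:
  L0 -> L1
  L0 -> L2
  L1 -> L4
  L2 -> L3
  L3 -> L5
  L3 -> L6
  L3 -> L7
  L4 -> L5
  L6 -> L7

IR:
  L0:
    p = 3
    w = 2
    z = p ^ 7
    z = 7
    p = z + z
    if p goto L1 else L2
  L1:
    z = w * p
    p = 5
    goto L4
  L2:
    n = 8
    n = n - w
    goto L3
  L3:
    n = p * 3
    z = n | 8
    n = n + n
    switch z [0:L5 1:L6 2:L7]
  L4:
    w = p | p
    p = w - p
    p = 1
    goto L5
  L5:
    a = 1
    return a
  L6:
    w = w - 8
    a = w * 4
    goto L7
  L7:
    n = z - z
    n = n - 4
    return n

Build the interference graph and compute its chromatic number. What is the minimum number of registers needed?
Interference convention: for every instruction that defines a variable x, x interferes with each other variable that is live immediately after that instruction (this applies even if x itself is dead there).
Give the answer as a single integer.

Answer: 3

Analysis:
Block summaries:
  L0: def={p,w,z} ue=∅
  L1: def={p,z} ue={p,w}
  L2: def={n} ue={w}
  L3: def={n,z} ue={p}
  L4: def={p,w} ue={p}
  L5: def={a} ue=∅
  L6: def={a,w} ue={w}
  L7: def={n} ue={z}

Live sets:
  L0: in=∅ out={p,w}
  L1: in={p,w} out={p}
  L2: in={p,w} out={p,w}
  L3: in={p,w} out={w,z}
  L4: in={p} out=∅
  L5: in=∅ out=∅
  L6: in={w,z} out={z}
  L7: in={z} out=∅

Interfere edges:
  a — {z}
  n — {p,w,z}
  p — {n,w}
  w — {n,p,z}
  z — {a,n,w}

Colouring:
  {n,p,w} pairwise interfere (3-clique) ⇒ χ ≥ 3
  assign a→r0 n→r0 p→r2 w→r1 z→r2 — no edge inside a register ⇒ χ ≤ 3
  χ = 3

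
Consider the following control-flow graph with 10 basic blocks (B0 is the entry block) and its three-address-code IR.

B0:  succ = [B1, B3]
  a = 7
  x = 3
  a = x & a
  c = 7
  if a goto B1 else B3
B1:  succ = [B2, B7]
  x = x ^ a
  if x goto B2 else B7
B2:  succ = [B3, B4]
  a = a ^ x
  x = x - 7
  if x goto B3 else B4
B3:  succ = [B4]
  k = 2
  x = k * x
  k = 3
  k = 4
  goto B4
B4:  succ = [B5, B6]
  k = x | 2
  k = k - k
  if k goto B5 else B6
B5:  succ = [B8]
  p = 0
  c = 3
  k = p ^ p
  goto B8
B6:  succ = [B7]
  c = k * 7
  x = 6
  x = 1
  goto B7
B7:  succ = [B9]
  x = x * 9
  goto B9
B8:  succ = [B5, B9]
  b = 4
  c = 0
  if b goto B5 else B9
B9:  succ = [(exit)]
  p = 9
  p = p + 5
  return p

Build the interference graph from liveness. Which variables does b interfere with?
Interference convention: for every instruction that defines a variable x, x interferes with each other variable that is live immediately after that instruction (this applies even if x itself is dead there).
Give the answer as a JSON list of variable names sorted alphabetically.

Block summaries:
  B0 def {a,c,x} use ∅
  B1 def {x} use {a,x}
  B2 def {a,x} use {a,x}
  B3 def {k,x} use {x}
  B4 def {k} use {x}
  B5 def {c,k,p} use ∅
  B6 def {c,x} use {k}
  B7 def {x} use {x}
  B8 def {b,c} use ∅
  B9 def {p} use ∅

Liveness:
  B0 li=∅ lo={a,x}
  B1 li={a,x} lo={a,x}
  B2 li={a,x} lo={x}
  B3 li={x} lo={x}
  B4 li={x} lo={k}
  B5 li=∅ lo=∅
  B6 li={k} lo={x}
  B7 li={x} lo=∅
  B8 li=∅ lo=∅
  B9 li=∅ lo=∅

Conflict graph:
  a↔{c,x}
  b↔{c}
  c↔{a,b,p,x}
  k↔{x}
  p↔{c}
  x↔{a,c,k}

N(b) = ["c"]

Answer: ["c"]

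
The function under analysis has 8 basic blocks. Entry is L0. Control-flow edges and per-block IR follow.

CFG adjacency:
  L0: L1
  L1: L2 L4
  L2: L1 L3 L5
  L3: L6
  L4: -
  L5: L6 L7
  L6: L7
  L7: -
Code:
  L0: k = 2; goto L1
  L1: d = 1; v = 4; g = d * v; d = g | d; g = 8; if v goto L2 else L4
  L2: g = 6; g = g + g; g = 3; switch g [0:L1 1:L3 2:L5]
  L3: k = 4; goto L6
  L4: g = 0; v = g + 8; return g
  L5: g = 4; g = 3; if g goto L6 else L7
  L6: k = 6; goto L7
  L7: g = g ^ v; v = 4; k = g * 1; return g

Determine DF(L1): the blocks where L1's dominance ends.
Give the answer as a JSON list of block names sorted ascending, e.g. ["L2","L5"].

Answer: ["L1"]

Analysis:
idom tree: L1←L0 L2←L1 L3←L2 L4←L1 L5←L2 L6←L2 L7←L2
Dom at joins:
  L1: preds {L0,L2}: {L0} ∩ {L0,L1,L2} = {L0}; idom=L0
  L6: preds {L3,L5}: {L0,L1,L2,L3} ∩ {L0,L1,L2,L5} = {L0,L1,L2}; idom=L2
  L7: preds {L5,L6}: {L0,L1,L2,L5} ∩ {L0,L1,L2,L6} = {L0,L1,L2}; idom=L2

DF walk-up:
  join L1 pred L0: · stop@L0
  join L1 pred L2: L2→L1 stop@L0
  join L6 pred L3: L3 stop@L2
  join L6 pred L5: L5 stop@L2
  join L7 pred L5: L5 stop@L2
  join L7 pred L6: L6 stop@L2
  DF(L0)=∅
  DF(L1)={L1}
  DF(L2)={L1}
  DF(L3)={L6}
  DF(L4)=∅
  DF(L5)={L6,L7}
  DF(L6)={L7}
  DF(L7)=∅

DF(L1) = ["L1"]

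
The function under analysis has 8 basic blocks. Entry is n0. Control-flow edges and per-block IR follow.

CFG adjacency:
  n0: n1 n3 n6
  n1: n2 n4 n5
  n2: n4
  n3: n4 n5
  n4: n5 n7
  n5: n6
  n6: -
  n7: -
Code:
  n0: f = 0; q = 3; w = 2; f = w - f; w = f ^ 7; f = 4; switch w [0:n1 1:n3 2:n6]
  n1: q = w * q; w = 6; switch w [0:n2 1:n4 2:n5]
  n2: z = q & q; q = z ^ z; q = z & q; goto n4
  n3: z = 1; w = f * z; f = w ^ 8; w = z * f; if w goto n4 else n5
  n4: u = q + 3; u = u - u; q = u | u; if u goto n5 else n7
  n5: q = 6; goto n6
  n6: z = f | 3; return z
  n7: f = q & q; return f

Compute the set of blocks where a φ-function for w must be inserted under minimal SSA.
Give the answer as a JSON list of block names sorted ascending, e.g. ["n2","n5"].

Answer: ["n4", "n5", "n6"]

Analysis:
idom tree: n1←n0 n2←n1 n3←n0 n4←n0 n5←n0 n6←n0 n7←n4
Dom∩ at merges:
  n4: preds {n1,n2,n3}: {n0,n1} ∩ {n0,n1,n2} ∩ {n0,n3} = {n0}; idom=n0
  n5: preds {n1,n3,n4}: {n0,n1} ∩ {n0,n3} ∩ {n0,n4} = {n0}; idom=n0
  n6: preds {n0,n5}: {n0} ∩ {n0,n5} = {n0}; idom=n0

DF walk-up:
  n4←n1: walk n1 to n0
  n4←n2: walk n2→n1 to n0
  n4←n3: walk n3 to n0
  n5←n1: walk n1 to n0
  n5←n3: walk n3 to n0
  n5←n4: walk n4 to n0
  n6←n0: walk · to n0
  n6←n5: walk n5 to n0
  n0 → ∅
  n1 → {n4,n5}
  n2 → {n4}
  n3 → {n4,n5}
  n4 → {n5}
  n5 → {n6}
  n6 → ∅
  n7 → ∅

φ for w: defs {n0,n1,n3}
  DF⁺ = {n4,n5,n6}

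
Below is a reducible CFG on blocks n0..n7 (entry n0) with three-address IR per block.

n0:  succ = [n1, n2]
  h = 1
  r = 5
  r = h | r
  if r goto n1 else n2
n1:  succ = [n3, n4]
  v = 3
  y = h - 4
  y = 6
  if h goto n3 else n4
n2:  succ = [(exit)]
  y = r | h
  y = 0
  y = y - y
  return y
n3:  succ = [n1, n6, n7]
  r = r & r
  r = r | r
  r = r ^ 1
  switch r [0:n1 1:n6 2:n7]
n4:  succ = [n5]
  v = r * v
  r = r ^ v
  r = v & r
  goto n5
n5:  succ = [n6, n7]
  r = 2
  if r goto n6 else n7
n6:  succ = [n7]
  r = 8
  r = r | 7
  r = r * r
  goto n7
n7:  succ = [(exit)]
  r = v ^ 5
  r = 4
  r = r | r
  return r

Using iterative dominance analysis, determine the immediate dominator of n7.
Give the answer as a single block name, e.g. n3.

Answer: n1

Working:
idom tree: n1←n0 n2←n0 n3←n1 n4←n1 n5←n4 n6←n1 n7←n1
Join-block Dom:
  n1: preds {n0,n3}: {n0} ∩ {n0,n1,n3} = {n0}; idom=n0
  n6: preds {n3,n5}: {n0,n1,n3} ∩ {n0,n1,n4,n5} = {n0,n1}; idom=n1
  n7: preds {n3,n5,n6}: {n0,n1,n3} ∩ {n0,n1,n4,n5} ∩ {n0,n1,n6} = {n0,n1}; idom=n1

idom(n7) = n1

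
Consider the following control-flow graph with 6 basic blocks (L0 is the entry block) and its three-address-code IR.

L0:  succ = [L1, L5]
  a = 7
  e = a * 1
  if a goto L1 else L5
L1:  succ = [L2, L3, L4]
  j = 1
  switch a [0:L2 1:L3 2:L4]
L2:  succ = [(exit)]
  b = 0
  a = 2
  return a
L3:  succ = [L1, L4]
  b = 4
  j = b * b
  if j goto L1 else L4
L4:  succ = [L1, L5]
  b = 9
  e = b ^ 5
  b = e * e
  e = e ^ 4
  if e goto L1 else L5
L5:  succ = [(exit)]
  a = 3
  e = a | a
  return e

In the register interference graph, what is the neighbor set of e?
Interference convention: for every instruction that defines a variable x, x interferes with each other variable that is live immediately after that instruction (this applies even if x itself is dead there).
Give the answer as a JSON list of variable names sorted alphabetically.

Block summaries:
  L0: {a,e} / ∅
  L1: {j} / {a}
  L2: {a,b} / ∅
  L3: {b,j} / ∅
  L4: {b,e} / ∅
  L5: {a,e} / ∅

Backward fixpoint:
  L0 li=∅ lo={a}
  L1 li={a} lo={a}
  L2 li=∅ lo=∅
  L3 li={a} lo={a}
  L4 li={a} lo={a}
  L5 li=∅ lo=∅

Conflict graph:
  a↔{b,e,j}
  b↔{a,e}
  e↔{a,b}
  j↔{a}

N(e) = ["a", "b"]

Answer: ["a", "b"]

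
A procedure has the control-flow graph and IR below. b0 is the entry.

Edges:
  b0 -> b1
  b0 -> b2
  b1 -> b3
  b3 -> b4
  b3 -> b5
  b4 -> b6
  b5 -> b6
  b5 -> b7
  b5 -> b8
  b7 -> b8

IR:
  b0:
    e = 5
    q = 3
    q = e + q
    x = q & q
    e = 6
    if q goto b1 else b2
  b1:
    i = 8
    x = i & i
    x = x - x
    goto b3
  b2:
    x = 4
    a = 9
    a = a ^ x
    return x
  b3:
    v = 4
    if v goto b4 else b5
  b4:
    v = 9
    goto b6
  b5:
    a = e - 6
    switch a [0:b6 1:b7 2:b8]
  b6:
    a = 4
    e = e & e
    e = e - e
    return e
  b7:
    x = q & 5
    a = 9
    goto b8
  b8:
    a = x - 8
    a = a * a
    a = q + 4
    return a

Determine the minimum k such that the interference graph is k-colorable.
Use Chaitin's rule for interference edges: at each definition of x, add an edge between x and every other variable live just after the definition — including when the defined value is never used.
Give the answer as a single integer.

Answer: 4

Derivation:
Per-block:
  b0: def={e,q,x} ue=∅
  b1: def={i,x} ue=∅
  b2: def={a,x} ue=∅
  b3: def={v} ue=∅
  b4: def={v} ue=∅
  b5: def={a} ue={e}
  b6: def={a,e} ue={e}
  b7: def={a,x} ue={q}
  b8: def={a} ue={q,x}

Live sets:
  b0 li=∅ lo={e,q}
  b1 li={e,q} lo={e,q,x}
  b2 li=∅ lo=∅
  b3 li={e,q,x} lo={e,q,x}
  b4 li={e} lo={e}
  b5 li={e,q,x} lo={e,q,x}
  b6 li={e} lo=∅
  b7 li={q} lo={q,x}
  b8 li={q,x} lo=∅

Interference:
  a — {e,q,x}
  e — {a,i,q,v,x}
  i — {e,q}
  q — {a,e,i,v,x}
  v — {e,q,x}
  x — {a,e,q,v}

Registers:
  {a,e,q,x} pairwise interfere (4-clique) ⇒ χ ≥ 4
  assign a→R3 e→R0 i→R2 q→R1 v→R3 x→R2 — no edge inside a register ⇒ χ ≤ 4
  χ = 4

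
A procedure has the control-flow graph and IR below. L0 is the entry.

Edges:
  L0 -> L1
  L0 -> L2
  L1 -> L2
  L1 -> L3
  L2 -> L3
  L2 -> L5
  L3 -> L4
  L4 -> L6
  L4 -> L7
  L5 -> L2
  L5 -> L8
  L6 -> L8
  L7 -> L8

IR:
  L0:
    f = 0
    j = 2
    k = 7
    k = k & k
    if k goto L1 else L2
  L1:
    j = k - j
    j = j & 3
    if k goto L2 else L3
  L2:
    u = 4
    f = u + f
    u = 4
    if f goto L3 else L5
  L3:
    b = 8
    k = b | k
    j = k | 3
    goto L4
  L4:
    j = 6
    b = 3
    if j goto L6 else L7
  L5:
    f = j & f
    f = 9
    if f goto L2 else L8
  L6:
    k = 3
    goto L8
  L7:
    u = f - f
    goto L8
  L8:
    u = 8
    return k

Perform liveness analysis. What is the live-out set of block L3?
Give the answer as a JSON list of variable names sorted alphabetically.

Answer: ["f", "k"]

Working:
Block summaries:
  L0: {f,j,k} / ∅
  L1: {j} / {j,k}
  L2: {f,u} / {f}
  L3: {b,j,k} / {k}
  L4: {b,j} / ∅
  L5: {f} / {f,j}
  L6: {k} / ∅
  L7: {u} / {f}
  L8: {u} / {k}

Liveness:
  L0: in=∅ out={f,j,k}
  L1: in={f,j,k} out={f,j,k}
  L2: in={f,j,k} out={f,j,k}
  L3: in={f,k} out={f,k}
  L4: in={f,k} out={f,k}
  L5: in={f,j,k} out={f,j,k}
  L6: in=∅ out={k}
  L7: in={f,k} out={k}
  L8: in={k} out=∅

live-out(L3) = ["f", "k"]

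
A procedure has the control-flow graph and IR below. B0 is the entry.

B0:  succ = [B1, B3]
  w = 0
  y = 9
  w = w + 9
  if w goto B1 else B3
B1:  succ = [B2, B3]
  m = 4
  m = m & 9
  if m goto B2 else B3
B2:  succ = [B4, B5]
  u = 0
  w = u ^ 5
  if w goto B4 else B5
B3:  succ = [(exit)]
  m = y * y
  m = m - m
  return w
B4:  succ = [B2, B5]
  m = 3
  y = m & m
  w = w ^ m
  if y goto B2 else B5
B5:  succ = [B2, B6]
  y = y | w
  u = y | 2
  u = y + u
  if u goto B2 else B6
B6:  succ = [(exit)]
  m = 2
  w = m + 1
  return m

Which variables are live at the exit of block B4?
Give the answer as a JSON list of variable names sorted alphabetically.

Answer: ["w", "y"]

Working:
Block summaries:
  B0 def {w,y} use ∅
  B1 def {m} use ∅
  B2 def {u,w} use ∅
  B3 def {m} use {w,y}
  B4 def {m,w,y} use {w}
  B5 def {u,y} use {w,y}
  B6 def {m,w} use ∅

Liveness:
  B0: in=∅ out={w,y}
  B1: in={w,y} out={w,y}
  B2: in={y} out={w,y}
  B3: in={w,y} out=∅
  B4: in={w} out={w,y}
  B5: in={w,y} out={y}
  B6: in=∅ out=∅

live-out(B4) = ["w", "y"]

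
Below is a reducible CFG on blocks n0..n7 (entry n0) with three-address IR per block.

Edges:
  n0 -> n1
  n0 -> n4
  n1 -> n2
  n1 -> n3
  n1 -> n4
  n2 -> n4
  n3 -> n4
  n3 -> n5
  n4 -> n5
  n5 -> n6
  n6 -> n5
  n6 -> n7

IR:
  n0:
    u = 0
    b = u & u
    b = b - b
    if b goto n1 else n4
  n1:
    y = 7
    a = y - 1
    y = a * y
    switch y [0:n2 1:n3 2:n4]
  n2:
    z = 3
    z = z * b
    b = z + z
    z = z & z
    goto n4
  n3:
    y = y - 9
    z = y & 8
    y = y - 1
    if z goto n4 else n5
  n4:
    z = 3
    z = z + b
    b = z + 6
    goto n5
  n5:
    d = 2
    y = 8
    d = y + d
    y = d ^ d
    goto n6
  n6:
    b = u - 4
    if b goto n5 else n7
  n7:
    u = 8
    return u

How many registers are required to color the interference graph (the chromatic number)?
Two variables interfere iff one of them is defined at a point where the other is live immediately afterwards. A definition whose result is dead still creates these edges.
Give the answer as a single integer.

def/use:
  n0 def {b,u} use ∅
  n1 def {a,y} use ∅
  n2 def {b,z} use {b}
  n3 def {y,z} use {y}
  n4 def {b,z} use {b}
  n5 def {d,y} use ∅
  n6 def {b} use {u}
  n7 def {u} use ∅

Backward fixpoint:
  n0 li=∅ lo={b,u}
  n1 li={b,u} lo={b,u,y}
  n2 li={b,u} lo={b,u}
  n3 li={b,u,y} lo={b,u}
  n4 li={b,u} lo={u}
  n5 li={u} lo={u}
  n6 li={u} lo={u}
  n7 li=∅ lo=∅

Interference:
  a: {b,u,y}
  b: {a,u,y,z}
  d: {u,y}
  u: {a,b,d,y,z}
  y: {a,b,d,u,z}
  z: {b,u,y}

Chromatic number:
  clique {a,b,u,y} ⇒ need ≥ 4
  4-colouring: r0={u}  r1={y}  r2={b,d}  r3={a,z}
  χ = 4

Answer: 4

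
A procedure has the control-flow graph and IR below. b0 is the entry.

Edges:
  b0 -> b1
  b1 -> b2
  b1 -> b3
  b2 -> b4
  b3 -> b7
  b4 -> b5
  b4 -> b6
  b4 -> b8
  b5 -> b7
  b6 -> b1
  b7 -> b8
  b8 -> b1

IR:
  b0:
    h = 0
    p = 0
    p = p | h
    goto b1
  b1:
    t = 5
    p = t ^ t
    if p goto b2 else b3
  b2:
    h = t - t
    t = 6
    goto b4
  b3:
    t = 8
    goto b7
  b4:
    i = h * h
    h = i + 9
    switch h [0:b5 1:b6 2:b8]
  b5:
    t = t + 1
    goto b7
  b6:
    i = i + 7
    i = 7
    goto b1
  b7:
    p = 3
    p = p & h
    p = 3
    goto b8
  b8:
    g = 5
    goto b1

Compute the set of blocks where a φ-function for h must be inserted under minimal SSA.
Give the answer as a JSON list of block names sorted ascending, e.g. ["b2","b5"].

Answer: ["b1", "b7", "b8"]

Derivation:
idom tree: b1←b0 b2←b1 b3←b1 b4←b2 b5←b4 b6←b4 b7←b1 b8←b1
Dom∩ at merges:
  b1: preds {b0,b6,b8}: {b0} ∩ {b0,b1,b2,b4,b6} ∩ {b0,b1,b8} = {b0}; idom=b0
  b7: preds {b3,b5}: {b0,b1,b3} ∩ {b0,b1,b2,b4,b5} = {b0,b1}; idom=b1
  b8: preds {b4,b7}: {b0,b1,b2,b4} ∩ {b0,b1,b7} = {b0,b1}; idom=b1

DF walk-up:
  b1←b0: walk · to b0
  b1←b6: walk b6→b4→b2→b1 to b0
  b1←b8: walk b8→b1 to b0
  b7←b3: walk b3 to b1
  b7←b5: walk b5→b4→b2 to b1
  b8←b4: walk b4→b2 to b1
  b8←b7: walk b7 to b1
  b0: DF=∅
  b1: DF={b1}
  b2: DF={b1,b7,b8}
  b3: DF={b7}
  b4: DF={b1,b7,b8}
  b5: DF={b7}
  b6: DF={b1}
  b7: DF={b8}
  b8: DF={b1}

φ for h: defs {b0,b2,b4}
  DF⁺ = {b1,b7,b8}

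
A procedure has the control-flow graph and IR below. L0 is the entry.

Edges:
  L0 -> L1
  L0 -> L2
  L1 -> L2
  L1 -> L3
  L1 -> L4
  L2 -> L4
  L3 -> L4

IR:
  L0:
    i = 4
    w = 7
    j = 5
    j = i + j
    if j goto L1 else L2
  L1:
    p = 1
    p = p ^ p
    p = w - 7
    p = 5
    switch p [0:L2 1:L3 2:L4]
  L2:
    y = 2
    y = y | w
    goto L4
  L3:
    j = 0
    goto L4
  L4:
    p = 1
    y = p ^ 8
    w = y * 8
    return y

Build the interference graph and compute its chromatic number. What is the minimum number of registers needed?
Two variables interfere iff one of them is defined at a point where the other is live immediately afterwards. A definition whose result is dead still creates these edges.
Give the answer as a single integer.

Answer: 3

Derivation:
Per-block:
  L0 def {i,j,w} use ∅
  L1 def {p} use {w}
  L2 def {y} use {w}
  L3 def {j} use ∅
  L4 def {p,w,y} use ∅

Liveness:
  L0: in=∅ out={w}
  L1: in={w} out={w}
  L2: in={w} out=∅
  L3: in=∅ out=∅
  L4: in=∅ out=∅

Conflict graph:
  i — {j,w}
  j — {i,w}
  p — {w}
  w — {i,j,p,y}
  y — {w}

Colouring:
  {i,j,w} pairwise interfere (3-clique) ⇒ χ ≥ 3
  assign i→r1 j→r2 p→r1 w→r0 y→r1 — no edge inside a register ⇒ χ ≤ 3
  χ = 3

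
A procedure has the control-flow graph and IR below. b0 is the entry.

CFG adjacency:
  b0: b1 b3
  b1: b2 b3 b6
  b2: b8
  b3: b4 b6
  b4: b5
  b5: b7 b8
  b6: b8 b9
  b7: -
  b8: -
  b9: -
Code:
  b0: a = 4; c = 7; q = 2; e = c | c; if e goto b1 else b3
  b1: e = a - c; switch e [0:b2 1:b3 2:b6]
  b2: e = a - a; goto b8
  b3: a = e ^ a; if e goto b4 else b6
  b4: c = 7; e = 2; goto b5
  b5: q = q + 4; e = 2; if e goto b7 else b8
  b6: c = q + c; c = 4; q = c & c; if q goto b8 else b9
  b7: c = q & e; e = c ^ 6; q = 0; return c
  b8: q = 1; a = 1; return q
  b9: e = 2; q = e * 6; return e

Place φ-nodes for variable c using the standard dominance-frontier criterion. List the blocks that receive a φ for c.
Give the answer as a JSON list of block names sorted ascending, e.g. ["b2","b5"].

Answer: ["b8"]

Analysis:
idom tree: b1←b0 b2←b1 b3←b0 b4←b3 b5←b4 b6←b0 b7←b5 b8←b0 b9←b6
Dom at joins:
  b3: preds {b0,b1}: {b0} ∩ {b0,b1} = {b0}; idom=b0
  b6: preds {b1,b3}: {b0,b1} ∩ {b0,b3} = {b0}; idom=b0
  b8: preds {b2,b5,b6}: {b0,b1,b2} ∩ {b0,b3,b4,b5} ∩ {b0,b6} = {b0}; idom=b0

Frontier:
  b3←b0: walk · to b0
  b3←b1: walk b1 to b0
  b6←b1: walk b1 to b0
  b6←b3: walk b3 to b0
  b8←b2: walk b2→b1 to b0
  b8←b5: walk b5→b4→b3 to b0
  b8←b6: walk b6 to b0
  b0: DF=∅
  b1: DF={b3,b6,b8}
  b2: DF={b8}
  b3: DF={b6,b8}
  b4: DF={b8}
  b5: DF={b8}
  b6: DF={b8}
  b7: DF=∅
  b8: DF=∅
  b9: DF=∅

φ for c: defs {b0,b4,b6,b7}
  DF⁺ = {b8}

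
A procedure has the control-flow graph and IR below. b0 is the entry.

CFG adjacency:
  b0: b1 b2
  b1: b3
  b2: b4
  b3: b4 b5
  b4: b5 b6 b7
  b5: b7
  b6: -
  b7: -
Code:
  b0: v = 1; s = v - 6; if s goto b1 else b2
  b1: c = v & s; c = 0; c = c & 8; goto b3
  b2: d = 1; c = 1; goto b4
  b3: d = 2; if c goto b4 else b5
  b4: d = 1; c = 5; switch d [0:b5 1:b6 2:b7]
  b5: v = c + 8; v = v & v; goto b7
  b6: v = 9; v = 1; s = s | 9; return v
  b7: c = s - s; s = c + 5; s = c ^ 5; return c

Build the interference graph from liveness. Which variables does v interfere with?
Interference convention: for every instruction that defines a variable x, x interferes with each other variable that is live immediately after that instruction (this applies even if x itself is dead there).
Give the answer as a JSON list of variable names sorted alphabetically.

def/use:
  b0 def {s,v} use ∅
  b1 def {c} use {s,v}
  b2 def {c,d} use ∅
  b3 def {d} use {c}
  b4 def {c,d} use ∅
  b5 def {v} use {c}
  b6 def {s,v} use {s}
  b7 def {c,s} use {s}

Live sets:
  live b0: ∅→{s,v}
  live b1: {s,v}→{c,s}
  live b2: {s}→{s}
  live b3: {c,s}→{c,s}
  live b4: {s}→{c,s}
  live b5: {c,s}→{s}
  live b6: {s}→∅
  live b7: {s}→∅

Conflict graph:
  c↔{d,s}
  d↔{c,s}
  s↔{c,d,v}
  v↔{s}

N(v) = ["s"]

Answer: ["s"]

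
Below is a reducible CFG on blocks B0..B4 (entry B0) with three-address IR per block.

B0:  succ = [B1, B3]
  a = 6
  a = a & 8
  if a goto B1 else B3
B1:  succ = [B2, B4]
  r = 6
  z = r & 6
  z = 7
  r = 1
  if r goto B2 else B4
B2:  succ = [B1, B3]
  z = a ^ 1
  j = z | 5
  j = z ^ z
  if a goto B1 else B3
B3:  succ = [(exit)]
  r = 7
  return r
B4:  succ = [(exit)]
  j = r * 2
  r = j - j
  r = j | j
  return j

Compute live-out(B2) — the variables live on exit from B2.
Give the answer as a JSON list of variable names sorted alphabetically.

Answer: ["a"]

Derivation:
Block summaries:
  B0: {a} / ∅
  B1: {r,z} / ∅
  B2: {j,z} / {a}
  B3: {r} / ∅
  B4: {j,r} / {r}

Backward fixpoint:
  B0: in=∅ out={a}
  B1: in={a} out={a,r}
  B2: in={a} out={a}
  B3: in=∅ out=∅
  B4: in={r} out=∅

live-out(B2) = ["a"]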